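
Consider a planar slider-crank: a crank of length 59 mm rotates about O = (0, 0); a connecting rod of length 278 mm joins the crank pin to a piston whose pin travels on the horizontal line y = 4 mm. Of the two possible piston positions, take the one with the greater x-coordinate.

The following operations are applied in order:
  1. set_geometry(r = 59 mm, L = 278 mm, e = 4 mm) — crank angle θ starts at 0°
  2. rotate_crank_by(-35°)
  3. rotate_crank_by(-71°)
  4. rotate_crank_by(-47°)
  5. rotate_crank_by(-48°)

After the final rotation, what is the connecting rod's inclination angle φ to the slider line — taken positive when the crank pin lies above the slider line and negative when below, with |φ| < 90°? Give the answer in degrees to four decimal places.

3.5356

set_geometry: r = 59 mm, L = 278 mm, e = 4 mm; θ ← 0°
rotate_crank_by(-35°): θ ← 0° -35° = -35°
rotate_crank_by(-71°): θ ← -35° -71° = -106°
rotate_crank_by(-47°): θ ← -106° -47° = -153°
rotate_crank_by(-48°): θ ← -153° -48° = -201°
crank pin P = (r cos θ, r sin θ) = (-55.081245, 21.143709)
h = r sin θ − e = 21.143709 − 4 = 17.143709
sin φ = h / L = 17.143709 / 278 = 0.06166802
φ = arcsin(0.06166802) = 3.535561°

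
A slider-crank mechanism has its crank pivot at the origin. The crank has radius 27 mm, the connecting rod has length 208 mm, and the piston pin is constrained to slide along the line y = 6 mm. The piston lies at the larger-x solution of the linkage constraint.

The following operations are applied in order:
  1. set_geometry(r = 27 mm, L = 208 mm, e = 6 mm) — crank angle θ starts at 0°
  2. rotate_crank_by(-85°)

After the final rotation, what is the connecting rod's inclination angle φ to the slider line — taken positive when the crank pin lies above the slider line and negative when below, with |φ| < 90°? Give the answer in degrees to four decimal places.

-9.1001

set_geometry: r = 27 mm, L = 208 mm, e = 6 mm; θ ← 0°
rotate_crank_by(-85°): θ ← 0° -85° = -85°
crank pin P = (r cos θ, r sin θ) = (2.353205, -26.897257)
h = r sin θ − e = -26.897257 − 6 = -32.897257
sin φ = h / L = -32.897257 / 208 = -0.15815989
φ = arcsin(-0.15815989) = -9.100106°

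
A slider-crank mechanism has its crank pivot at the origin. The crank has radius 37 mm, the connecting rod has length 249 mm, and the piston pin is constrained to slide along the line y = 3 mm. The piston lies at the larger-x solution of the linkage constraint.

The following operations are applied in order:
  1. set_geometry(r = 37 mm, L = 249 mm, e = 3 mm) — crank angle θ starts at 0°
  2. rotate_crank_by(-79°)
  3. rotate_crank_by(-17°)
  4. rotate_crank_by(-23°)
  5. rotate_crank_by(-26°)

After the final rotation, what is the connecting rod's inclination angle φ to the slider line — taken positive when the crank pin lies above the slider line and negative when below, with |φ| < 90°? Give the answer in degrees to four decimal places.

-5.5825

set_geometry: r = 37 mm, L = 249 mm, e = 3 mm; θ ← 0°
rotate_crank_by(-79°): θ ← 0° -79° = -79°
rotate_crank_by(-17°): θ ← -79° -17° = -96°
rotate_crank_by(-23°): θ ← -96° -23° = -119°
rotate_crank_by(-26°): θ ← -119° -26° = -145°
crank pin P = (r cos θ, r sin θ) = (-30.308626, -21.222328)
h = r sin θ − e = -21.222328 − 3 = -24.222328
sin φ = h / L = -24.222328 / 249 = -0.09727843
φ = arcsin(-0.09727843) = -5.582472°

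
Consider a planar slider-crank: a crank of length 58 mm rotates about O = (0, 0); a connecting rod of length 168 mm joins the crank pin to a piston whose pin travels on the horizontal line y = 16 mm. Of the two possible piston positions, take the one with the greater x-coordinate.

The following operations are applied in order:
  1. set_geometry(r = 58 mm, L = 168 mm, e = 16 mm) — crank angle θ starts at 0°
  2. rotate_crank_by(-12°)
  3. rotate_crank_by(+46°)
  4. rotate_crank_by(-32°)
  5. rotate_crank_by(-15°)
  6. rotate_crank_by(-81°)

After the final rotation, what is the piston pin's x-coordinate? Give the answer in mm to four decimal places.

146.8478

set_geometry: r = 58 mm, L = 168 mm, e = 16 mm; θ ← 0°
rotate_crank_by(-12°): θ ← 0° -12° = -12°
rotate_crank_by(+46°): θ ← -12° +46° = 34°
rotate_crank_by(-32°): θ ← 34° -32° = 2°
rotate_crank_by(-15°): θ ← 2° -15° = -13°
rotate_crank_by(-81°): θ ← -13° -81° = -94°
crank pin P = (r cos θ, r sin θ) = (-4.045875, -57.858715)
h = r sin θ − e = -57.858715 − 16 = -73.858715
x = r cos θ + √(L² − h²) = -4.045875 + √(28224.0 − 5455.1098) = -4.045875 + 150.893639 = 146.847763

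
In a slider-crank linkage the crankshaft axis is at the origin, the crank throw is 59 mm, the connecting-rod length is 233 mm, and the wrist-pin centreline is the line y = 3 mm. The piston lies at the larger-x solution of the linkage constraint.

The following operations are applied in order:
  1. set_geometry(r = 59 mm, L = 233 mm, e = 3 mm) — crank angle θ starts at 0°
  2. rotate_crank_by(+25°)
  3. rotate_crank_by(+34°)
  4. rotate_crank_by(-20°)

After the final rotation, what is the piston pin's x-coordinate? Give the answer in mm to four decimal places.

276.3384

set_geometry: r = 59 mm, L = 233 mm, e = 3 mm; θ ← 0°
rotate_crank_by(+25°): θ ← 0° +25° = 25°
rotate_crank_by(+34°): θ ← 25° +34° = 59°
rotate_crank_by(-20°): θ ← 59° -20° = 39°
crank pin P = (r cos θ, r sin θ) = (45.851612, 37.129903)
h = r sin θ − e = 37.129903 − 3 = 34.129903
x = r cos θ + √(L² − h²) = 45.851612 + √(54289.0 − 1164.8503) = 45.851612 + 230.486767 = 276.338379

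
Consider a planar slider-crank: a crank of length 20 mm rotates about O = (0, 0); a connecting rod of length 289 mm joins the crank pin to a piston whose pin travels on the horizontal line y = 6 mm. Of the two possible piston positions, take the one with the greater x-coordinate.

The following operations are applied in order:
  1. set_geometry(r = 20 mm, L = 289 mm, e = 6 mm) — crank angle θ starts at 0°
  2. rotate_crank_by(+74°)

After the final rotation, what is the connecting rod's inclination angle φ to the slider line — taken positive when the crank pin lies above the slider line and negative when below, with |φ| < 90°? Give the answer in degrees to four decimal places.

set_geometry: r = 20 mm, L = 289 mm, e = 6 mm; θ ← 0°
rotate_crank_by(+74°): θ ← 0° +74° = 74°
crank pin P = (r cos θ, r sin θ) = (5.512747, 19.225234)
h = r sin θ − e = 19.225234 − 6 = 13.225234
sin φ = h / L = 13.225234 / 289 = 0.04576206
φ = arcsin(0.04576206) = 2.622889°

2.6229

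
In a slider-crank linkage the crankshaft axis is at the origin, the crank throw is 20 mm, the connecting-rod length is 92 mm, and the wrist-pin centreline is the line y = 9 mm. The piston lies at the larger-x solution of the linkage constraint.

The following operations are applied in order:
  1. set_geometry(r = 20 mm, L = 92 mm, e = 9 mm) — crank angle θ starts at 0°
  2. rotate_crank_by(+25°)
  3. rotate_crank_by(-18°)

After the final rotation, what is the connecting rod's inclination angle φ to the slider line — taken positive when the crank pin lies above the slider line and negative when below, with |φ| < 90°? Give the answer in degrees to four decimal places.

-4.0905

set_geometry: r = 20 mm, L = 92 mm, e = 9 mm; θ ← 0°
rotate_crank_by(+25°): θ ← 0° +25° = 25°
rotate_crank_by(-18°): θ ← 25° -18° = 7°
crank pin P = (r cos θ, r sin θ) = (19.850923, 2.437387)
h = r sin θ − e = 2.437387 − 9 = -6.562613
sin φ = h / L = -6.562613 / 92 = -0.07133275
φ = arcsin(-0.07133275) = -4.090540°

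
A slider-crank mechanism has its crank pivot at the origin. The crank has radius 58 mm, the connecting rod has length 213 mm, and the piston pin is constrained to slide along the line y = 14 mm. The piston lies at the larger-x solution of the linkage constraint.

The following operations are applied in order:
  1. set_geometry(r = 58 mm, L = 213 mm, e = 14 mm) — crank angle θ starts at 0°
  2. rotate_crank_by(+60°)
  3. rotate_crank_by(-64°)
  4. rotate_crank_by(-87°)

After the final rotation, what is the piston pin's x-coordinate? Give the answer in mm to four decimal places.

set_geometry: r = 58 mm, L = 213 mm, e = 14 mm; θ ← 0°
rotate_crank_by(+60°): θ ← 0° +60° = 60°
rotate_crank_by(-64°): θ ← 60° -64° = -4°
rotate_crank_by(-87°): θ ← -4° -87° = -91°
crank pin P = (r cos θ, r sin θ) = (-1.012240, -57.991166)
h = r sin θ − e = -57.991166 − 14 = -71.991166
x = r cos θ + √(L² − h²) = -1.012240 + √(45369.0 − 5182.7280) = -1.012240 + 200.465139 = 199.452899

199.4529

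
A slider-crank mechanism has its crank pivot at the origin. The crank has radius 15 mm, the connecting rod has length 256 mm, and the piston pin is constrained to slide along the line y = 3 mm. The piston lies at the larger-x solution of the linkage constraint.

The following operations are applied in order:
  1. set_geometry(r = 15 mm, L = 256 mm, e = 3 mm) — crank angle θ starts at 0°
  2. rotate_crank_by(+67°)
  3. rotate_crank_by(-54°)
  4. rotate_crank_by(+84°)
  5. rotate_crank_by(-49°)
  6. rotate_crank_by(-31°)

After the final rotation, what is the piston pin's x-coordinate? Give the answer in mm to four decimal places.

270.3408

set_geometry: r = 15 mm, L = 256 mm, e = 3 mm; θ ← 0°
rotate_crank_by(+67°): θ ← 0° +67° = 67°
rotate_crank_by(-54°): θ ← 67° -54° = 13°
rotate_crank_by(+84°): θ ← 13° +84° = 97°
rotate_crank_by(-49°): θ ← 97° -49° = 48°
rotate_crank_by(-31°): θ ← 48° -31° = 17°
crank pin P = (r cos θ, r sin θ) = (14.344571, 4.385576)
h = r sin θ − e = 4.385576 − 3 = 1.385576
x = r cos θ + √(L² − h²) = 14.344571 + √(65536.0 − 1.9198) = 14.344571 + 255.996250 = 270.340822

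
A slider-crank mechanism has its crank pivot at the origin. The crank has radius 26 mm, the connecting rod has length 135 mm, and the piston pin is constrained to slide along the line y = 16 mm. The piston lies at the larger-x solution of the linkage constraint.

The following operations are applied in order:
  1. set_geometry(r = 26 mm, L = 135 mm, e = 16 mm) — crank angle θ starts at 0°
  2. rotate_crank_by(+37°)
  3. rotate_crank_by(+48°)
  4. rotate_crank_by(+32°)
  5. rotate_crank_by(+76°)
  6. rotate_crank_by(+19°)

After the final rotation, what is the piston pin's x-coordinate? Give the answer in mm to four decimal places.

109.6256

set_geometry: r = 26 mm, L = 135 mm, e = 16 mm; θ ← 0°
rotate_crank_by(+37°): θ ← 0° +37° = 37°
rotate_crank_by(+48°): θ ← 37° +48° = 85°
rotate_crank_by(+32°): θ ← 85° +32° = 117°
rotate_crank_by(+76°): θ ← 117° +76° = 193°
rotate_crank_by(+19°): θ ← 193° +19° = 212°
crank pin P = (r cos θ, r sin θ) = (-22.049251, -13.777901)
h = r sin θ − e = -13.777901 − 16 = -29.777901
x = r cos θ + √(L² − h²) = -22.049251 + √(18225.0 − 886.7234) = -22.049251 + 131.674890 = 109.625639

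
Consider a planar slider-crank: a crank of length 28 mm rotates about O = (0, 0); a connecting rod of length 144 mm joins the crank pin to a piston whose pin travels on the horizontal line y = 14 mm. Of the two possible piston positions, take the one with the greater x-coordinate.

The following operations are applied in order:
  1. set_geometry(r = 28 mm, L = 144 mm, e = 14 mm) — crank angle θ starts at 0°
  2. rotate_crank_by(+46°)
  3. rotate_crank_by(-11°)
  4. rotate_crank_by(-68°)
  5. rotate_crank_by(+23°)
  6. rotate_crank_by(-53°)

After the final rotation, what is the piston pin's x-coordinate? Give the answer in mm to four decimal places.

set_geometry: r = 28 mm, L = 144 mm, e = 14 mm; θ ← 0°
rotate_crank_by(+46°): θ ← 0° +46° = 46°
rotate_crank_by(-11°): θ ← 46° -11° = 35°
rotate_crank_by(-68°): θ ← 35° -68° = -33°
rotate_crank_by(+23°): θ ← -33° +23° = -10°
rotate_crank_by(-53°): θ ← -10° -53° = -63°
crank pin P = (r cos θ, r sin θ) = (12.711734, -24.948183)
h = r sin θ − e = -24.948183 − 14 = -38.948183
x = r cos θ + √(L² − h²) = 12.711734 + √(20736.0 − 1516.9609) = 12.711734 + 138.632749 = 151.344483

151.3445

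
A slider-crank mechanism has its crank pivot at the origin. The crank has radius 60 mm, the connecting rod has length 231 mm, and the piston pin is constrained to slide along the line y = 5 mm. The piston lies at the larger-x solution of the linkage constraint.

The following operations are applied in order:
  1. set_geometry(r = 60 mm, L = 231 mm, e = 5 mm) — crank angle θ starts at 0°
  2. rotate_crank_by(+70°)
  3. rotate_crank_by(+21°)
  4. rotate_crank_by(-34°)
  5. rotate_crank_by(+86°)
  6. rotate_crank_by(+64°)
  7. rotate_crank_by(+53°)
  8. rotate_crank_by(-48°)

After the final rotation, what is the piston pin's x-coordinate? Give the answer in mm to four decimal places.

set_geometry: r = 60 mm, L = 231 mm, e = 5 mm; θ ← 0°
rotate_crank_by(+70°): θ ← 0° +70° = 70°
rotate_crank_by(+21°): θ ← 70° +21° = 91°
rotate_crank_by(-34°): θ ← 91° -34° = 57°
rotate_crank_by(+86°): θ ← 57° +86° = 143°
rotate_crank_by(+64°): θ ← 143° +64° = 207°
rotate_crank_by(+53°): θ ← 207° +53° = 260°
rotate_crank_by(-48°): θ ← 260° -48° = 212°
crank pin P = (r cos θ, r sin θ) = (-50.882886, -31.795156)
h = r sin θ − e = -31.795156 − 5 = -36.795156
x = r cos θ + √(L² − h²) = -50.882886 + √(53361.0 − 1353.8835) = -50.882886 + 228.050688 = 177.167803

177.1678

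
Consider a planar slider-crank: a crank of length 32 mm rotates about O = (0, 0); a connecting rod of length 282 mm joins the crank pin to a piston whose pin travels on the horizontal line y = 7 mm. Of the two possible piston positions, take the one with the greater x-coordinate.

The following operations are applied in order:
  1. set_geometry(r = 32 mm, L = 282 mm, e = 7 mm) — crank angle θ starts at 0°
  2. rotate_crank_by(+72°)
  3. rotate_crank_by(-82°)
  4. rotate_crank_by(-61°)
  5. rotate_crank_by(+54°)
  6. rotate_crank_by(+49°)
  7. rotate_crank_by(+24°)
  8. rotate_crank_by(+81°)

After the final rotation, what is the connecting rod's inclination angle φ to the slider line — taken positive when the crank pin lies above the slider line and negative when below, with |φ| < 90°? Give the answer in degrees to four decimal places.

3.0133

set_geometry: r = 32 mm, L = 282 mm, e = 7 mm; θ ← 0°
rotate_crank_by(+72°): θ ← 0° +72° = 72°
rotate_crank_by(-82°): θ ← 72° -82° = -10°
rotate_crank_by(-61°): θ ← -10° -61° = -71°
rotate_crank_by(+54°): θ ← -71° +54° = -17°
rotate_crank_by(+49°): θ ← -17° +49° = 32°
rotate_crank_by(+24°): θ ← 32° +24° = 56°
rotate_crank_by(+81°): θ ← 56° +81° = 137°
crank pin P = (r cos θ, r sin θ) = (-23.403318, 21.823948)
h = r sin θ − e = 21.823948 − 7 = 14.823948
sin φ = h / L = 14.823948 / 282 = 0.05256719
φ = arcsin(0.05256719) = 3.013267°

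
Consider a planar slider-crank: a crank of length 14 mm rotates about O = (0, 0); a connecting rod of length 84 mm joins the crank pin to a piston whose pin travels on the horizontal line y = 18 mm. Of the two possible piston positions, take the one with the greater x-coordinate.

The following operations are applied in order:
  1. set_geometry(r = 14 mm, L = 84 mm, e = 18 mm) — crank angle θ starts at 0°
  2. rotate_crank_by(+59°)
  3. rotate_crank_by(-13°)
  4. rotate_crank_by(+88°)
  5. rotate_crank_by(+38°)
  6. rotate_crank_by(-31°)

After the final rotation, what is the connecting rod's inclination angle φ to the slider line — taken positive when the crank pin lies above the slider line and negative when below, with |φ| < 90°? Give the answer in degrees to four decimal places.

-6.2807

set_geometry: r = 14 mm, L = 84 mm, e = 18 mm; θ ← 0°
rotate_crank_by(+59°): θ ← 0° +59° = 59°
rotate_crank_by(-13°): θ ← 59° -13° = 46°
rotate_crank_by(+88°): θ ← 46° +88° = 134°
rotate_crank_by(+38°): θ ← 134° +38° = 172°
rotate_crank_by(-31°): θ ← 172° -31° = 141°
crank pin P = (r cos θ, r sin θ) = (-10.880043, 8.810485)
h = r sin θ − e = 8.810485 − 18 = -9.189515
sin φ = h / L = -9.189515 / 84 = -0.10939898
φ = arcsin(-0.10939898) = -6.280671°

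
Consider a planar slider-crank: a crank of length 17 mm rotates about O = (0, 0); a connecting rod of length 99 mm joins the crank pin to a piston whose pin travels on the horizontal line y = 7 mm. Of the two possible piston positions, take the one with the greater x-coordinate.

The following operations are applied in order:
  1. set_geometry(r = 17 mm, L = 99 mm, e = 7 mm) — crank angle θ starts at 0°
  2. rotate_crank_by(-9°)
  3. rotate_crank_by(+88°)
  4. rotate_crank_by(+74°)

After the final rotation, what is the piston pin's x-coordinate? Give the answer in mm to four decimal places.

set_geometry: r = 17 mm, L = 99 mm, e = 7 mm; θ ← 0°
rotate_crank_by(-9°): θ ← 0° -9° = -9°
rotate_crank_by(+88°): θ ← -9° +88° = 79°
rotate_crank_by(+74°): θ ← 79° +74° = 153°
crank pin P = (r cos θ, r sin θ) = (-15.147111, 7.717838)
h = r sin θ − e = 7.717838 − 7 = 0.717838
x = r cos θ + √(L² − h²) = -15.147111 + √(9801.0 − 0.5153) = -15.147111 + 98.997397 = 83.850287

83.8503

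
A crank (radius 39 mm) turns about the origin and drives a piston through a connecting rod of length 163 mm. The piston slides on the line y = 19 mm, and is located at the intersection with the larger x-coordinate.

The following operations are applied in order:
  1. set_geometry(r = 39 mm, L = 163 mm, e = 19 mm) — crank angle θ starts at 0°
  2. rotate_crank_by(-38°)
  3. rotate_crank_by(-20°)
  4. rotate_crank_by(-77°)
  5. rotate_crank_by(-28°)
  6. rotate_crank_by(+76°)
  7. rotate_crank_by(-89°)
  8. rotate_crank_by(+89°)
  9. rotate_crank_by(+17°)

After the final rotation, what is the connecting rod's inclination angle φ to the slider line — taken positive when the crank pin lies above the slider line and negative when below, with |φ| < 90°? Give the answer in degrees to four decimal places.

-19.9621

set_geometry: r = 39 mm, L = 163 mm, e = 19 mm; θ ← 0°
rotate_crank_by(-38°): θ ← 0° -38° = -38°
rotate_crank_by(-20°): θ ← -38° -20° = -58°
rotate_crank_by(-77°): θ ← -58° -77° = -135°
rotate_crank_by(-28°): θ ← -135° -28° = -163°
rotate_crank_by(+76°): θ ← -163° +76° = -87°
rotate_crank_by(-89°): θ ← -87° -89° = -176°
rotate_crank_by(+89°): θ ← -176° +89° = -87°
rotate_crank_by(+17°): θ ← -87° +17° = -70°
crank pin P = (r cos θ, r sin θ) = (13.338786, -36.648012)
h = r sin θ − e = -36.648012 − 19 = -55.648012
sin φ = h / L = -55.648012 / 163 = -0.34139885
φ = arcsin(-0.34139885) = -19.962122°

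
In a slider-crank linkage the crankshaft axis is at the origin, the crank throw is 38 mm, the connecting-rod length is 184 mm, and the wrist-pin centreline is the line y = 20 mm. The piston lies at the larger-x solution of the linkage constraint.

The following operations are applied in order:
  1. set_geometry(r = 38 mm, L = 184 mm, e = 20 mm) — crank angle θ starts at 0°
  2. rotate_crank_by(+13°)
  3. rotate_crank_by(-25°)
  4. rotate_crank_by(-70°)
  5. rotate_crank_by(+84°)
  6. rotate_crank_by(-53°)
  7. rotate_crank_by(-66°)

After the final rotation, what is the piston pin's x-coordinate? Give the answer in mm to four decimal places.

set_geometry: r = 38 mm, L = 184 mm, e = 20 mm; θ ← 0°
rotate_crank_by(+13°): θ ← 0° +13° = 13°
rotate_crank_by(-25°): θ ← 13° -25° = -12°
rotate_crank_by(-70°): θ ← -12° -70° = -82°
rotate_crank_by(+84°): θ ← -82° +84° = 2°
rotate_crank_by(-53°): θ ← 2° -53° = -51°
rotate_crank_by(-66°): θ ← -51° -66° = -117°
crank pin P = (r cos θ, r sin θ) = (-17.251639, -33.858248)
h = r sin θ − e = -33.858248 − 20 = -53.858248
x = r cos θ + √(L² − h²) = -17.251639 + √(33856.0 − 2900.7109) = -17.251639 + 175.941152 = 158.689513

158.6895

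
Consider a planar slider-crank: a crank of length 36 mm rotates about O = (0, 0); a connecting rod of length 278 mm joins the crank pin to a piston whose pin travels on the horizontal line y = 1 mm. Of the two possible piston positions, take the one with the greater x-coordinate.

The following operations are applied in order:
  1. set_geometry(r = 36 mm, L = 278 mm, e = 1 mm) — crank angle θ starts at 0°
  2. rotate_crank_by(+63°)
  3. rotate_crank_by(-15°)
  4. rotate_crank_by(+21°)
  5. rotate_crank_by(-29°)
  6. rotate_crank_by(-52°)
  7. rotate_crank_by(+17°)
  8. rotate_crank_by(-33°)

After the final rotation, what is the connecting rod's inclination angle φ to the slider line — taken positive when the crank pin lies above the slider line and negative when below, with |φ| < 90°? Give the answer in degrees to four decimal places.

set_geometry: r = 36 mm, L = 278 mm, e = 1 mm; θ ← 0°
rotate_crank_by(+63°): θ ← 0° +63° = 63°
rotate_crank_by(-15°): θ ← 63° -15° = 48°
rotate_crank_by(+21°): θ ← 48° +21° = 69°
rotate_crank_by(-29°): θ ← 69° -29° = 40°
rotate_crank_by(-52°): θ ← 40° -52° = -12°
rotate_crank_by(+17°): θ ← -12° +17° = 5°
rotate_crank_by(-33°): θ ← 5° -33° = -28°
crank pin P = (r cos θ, r sin θ) = (31.786113, -16.900976)
h = r sin θ − e = -16.900976 − 1 = -17.900976
sin φ = h / L = -17.900976 / 278 = -0.06439200
φ = arcsin(-0.06439200) = -3.691944°

-3.6919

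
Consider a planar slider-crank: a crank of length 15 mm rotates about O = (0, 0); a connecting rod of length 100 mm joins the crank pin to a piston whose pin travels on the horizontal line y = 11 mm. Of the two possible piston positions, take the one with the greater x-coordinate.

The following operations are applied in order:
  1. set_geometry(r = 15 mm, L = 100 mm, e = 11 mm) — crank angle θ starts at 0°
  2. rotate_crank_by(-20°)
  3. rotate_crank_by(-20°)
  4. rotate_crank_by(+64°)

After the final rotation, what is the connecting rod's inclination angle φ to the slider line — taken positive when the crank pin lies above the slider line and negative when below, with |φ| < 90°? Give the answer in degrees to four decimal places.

-2.8080

set_geometry: r = 15 mm, L = 100 mm, e = 11 mm; θ ← 0°
rotate_crank_by(-20°): θ ← 0° -20° = -20°
rotate_crank_by(-20°): θ ← -20° -20° = -40°
rotate_crank_by(+64°): θ ← -40° +64° = 24°
crank pin P = (r cos θ, r sin θ) = (13.703182, 6.101050)
h = r sin θ − e = 6.101050 − 11 = -4.898950
sin φ = h / L = -4.898950 / 100 = -0.04898950
φ = arcsin(-0.04898950) = -2.808016°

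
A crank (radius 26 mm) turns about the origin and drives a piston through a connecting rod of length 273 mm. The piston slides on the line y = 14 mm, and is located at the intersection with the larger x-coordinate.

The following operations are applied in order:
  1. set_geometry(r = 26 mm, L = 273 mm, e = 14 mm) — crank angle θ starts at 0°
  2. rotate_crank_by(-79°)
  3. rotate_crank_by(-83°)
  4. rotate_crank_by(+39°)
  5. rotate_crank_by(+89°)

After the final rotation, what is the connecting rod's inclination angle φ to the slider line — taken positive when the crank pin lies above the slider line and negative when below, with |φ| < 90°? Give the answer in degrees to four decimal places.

set_geometry: r = 26 mm, L = 273 mm, e = 14 mm; θ ← 0°
rotate_crank_by(-79°): θ ← 0° -79° = -79°
rotate_crank_by(-83°): θ ← -79° -83° = -162°
rotate_crank_by(+39°): θ ← -162° +39° = -123°
rotate_crank_by(+89°): θ ← -123° +89° = -34°
crank pin P = (r cos θ, r sin θ) = (21.554977, -14.539015)
h = r sin θ − e = -14.539015 − 14 = -28.539015
sin φ = h / L = -28.539015 / 273 = -0.10453852
φ = arcsin(-0.10453852) = -6.000579°

-6.0006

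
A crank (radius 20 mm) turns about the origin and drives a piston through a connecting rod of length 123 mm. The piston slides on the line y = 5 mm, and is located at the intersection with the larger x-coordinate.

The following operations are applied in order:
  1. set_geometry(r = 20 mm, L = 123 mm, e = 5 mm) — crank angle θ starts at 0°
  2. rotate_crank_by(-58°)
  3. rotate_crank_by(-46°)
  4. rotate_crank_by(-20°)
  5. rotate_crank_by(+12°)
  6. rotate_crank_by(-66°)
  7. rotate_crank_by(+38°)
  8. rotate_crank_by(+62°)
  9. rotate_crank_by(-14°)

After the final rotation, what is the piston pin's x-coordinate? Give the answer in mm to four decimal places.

set_geometry: r = 20 mm, L = 123 mm, e = 5 mm; θ ← 0°
rotate_crank_by(-58°): θ ← 0° -58° = -58°
rotate_crank_by(-46°): θ ← -58° -46° = -104°
rotate_crank_by(-20°): θ ← -104° -20° = -124°
rotate_crank_by(+12°): θ ← -124° +12° = -112°
rotate_crank_by(-66°): θ ← -112° -66° = -178°
rotate_crank_by(+38°): θ ← -178° +38° = -140°
rotate_crank_by(+62°): θ ← -140° +62° = -78°
rotate_crank_by(-14°): θ ← -78° -14° = -92°
crank pin P = (r cos θ, r sin θ) = (-0.697990, -19.987817)
h = r sin θ − e = -19.987817 − 5 = -24.987817
x = r cos θ + √(L² − h²) = -0.697990 + √(15129.0 − 624.3910) = -0.697990 + 120.435082 = 119.737092

119.7371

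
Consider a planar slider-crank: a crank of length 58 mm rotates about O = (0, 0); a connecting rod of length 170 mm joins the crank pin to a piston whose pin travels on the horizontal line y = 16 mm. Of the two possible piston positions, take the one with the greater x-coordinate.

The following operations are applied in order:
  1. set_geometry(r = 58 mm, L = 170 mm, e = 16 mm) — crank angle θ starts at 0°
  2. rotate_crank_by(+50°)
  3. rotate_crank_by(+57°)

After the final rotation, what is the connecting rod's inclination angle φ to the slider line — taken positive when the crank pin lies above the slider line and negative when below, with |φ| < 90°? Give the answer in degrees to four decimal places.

13.4237

set_geometry: r = 58 mm, L = 170 mm, e = 16 mm; θ ← 0°
rotate_crank_by(+50°): θ ← 0° +50° = 50°
rotate_crank_by(+57°): θ ← 50° +57° = 107°
crank pin P = (r cos θ, r sin θ) = (-16.957559, 55.465676)
h = r sin θ − e = 55.465676 − 16 = 39.465676
sin φ = h / L = 39.465676 / 170 = 0.23215103
φ = arcsin(0.23215103) = 13.423745°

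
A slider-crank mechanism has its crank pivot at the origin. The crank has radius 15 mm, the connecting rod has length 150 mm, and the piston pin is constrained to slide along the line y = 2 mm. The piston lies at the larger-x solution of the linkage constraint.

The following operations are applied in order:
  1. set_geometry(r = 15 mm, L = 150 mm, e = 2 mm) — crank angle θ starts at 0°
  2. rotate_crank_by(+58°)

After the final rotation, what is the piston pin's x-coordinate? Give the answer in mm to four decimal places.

157.5652

set_geometry: r = 15 mm, L = 150 mm, e = 2 mm; θ ← 0°
rotate_crank_by(+58°): θ ← 0° +58° = 58°
crank pin P = (r cos θ, r sin θ) = (7.948789, 12.720721)
h = r sin θ − e = 12.720721 − 2 = 10.720721
x = r cos θ + √(L² − h²) = 7.948789 + √(22500.0 − 114.9339) = 7.948789 + 149.616397 = 157.565186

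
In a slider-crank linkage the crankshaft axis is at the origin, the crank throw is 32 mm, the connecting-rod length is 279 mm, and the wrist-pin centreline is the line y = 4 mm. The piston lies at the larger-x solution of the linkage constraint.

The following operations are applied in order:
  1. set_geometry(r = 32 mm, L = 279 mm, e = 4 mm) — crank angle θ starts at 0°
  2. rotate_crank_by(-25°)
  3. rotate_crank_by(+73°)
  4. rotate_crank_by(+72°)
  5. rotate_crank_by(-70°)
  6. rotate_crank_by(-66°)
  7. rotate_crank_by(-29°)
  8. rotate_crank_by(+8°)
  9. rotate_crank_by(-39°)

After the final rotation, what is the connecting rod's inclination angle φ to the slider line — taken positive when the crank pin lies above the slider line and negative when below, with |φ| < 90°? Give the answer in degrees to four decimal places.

-7.2169

set_geometry: r = 32 mm, L = 279 mm, e = 4 mm; θ ← 0°
rotate_crank_by(-25°): θ ← 0° -25° = -25°
rotate_crank_by(+73°): θ ← -25° +73° = 48°
rotate_crank_by(+72°): θ ← 48° +72° = 120°
rotate_crank_by(-70°): θ ← 120° -70° = 50°
rotate_crank_by(-66°): θ ← 50° -66° = -16°
rotate_crank_by(-29°): θ ← -16° -29° = -45°
rotate_crank_by(+8°): θ ← -45° +8° = -37°
rotate_crank_by(-39°): θ ← -37° -39° = -76°
crank pin P = (r cos θ, r sin θ) = (7.741501, -31.049463)
h = r sin θ − e = -31.049463 − 4 = -35.049463
sin φ = h / L = -35.049463 / 279 = -0.12562532
φ = arcsin(-0.12562532) = -7.216868°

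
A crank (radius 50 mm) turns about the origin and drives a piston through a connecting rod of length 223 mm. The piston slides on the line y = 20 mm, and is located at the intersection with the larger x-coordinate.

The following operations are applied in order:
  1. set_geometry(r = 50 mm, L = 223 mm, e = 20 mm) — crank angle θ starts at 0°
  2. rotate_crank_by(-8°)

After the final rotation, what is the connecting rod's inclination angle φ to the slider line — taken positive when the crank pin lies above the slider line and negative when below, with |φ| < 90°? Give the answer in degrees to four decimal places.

set_geometry: r = 50 mm, L = 223 mm, e = 20 mm; θ ← 0°
rotate_crank_by(-8°): θ ← 0° -8° = -8°
crank pin P = (r cos θ, r sin θ) = (49.513403, -6.958655)
h = r sin θ − e = -6.958655 − 20 = -26.958655
sin φ = h / L = -26.958655 / 223 = -0.12089083
φ = arcsin(-0.12089083) = -6.943518°

-6.9435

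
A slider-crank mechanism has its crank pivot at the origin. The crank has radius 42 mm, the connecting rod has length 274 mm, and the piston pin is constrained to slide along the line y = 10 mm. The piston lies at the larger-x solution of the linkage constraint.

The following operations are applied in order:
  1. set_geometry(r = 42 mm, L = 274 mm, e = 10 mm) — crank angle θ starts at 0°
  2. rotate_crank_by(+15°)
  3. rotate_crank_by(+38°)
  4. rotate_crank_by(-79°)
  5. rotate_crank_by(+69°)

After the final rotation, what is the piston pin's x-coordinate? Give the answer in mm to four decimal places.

304.0818

set_geometry: r = 42 mm, L = 274 mm, e = 10 mm; θ ← 0°
rotate_crank_by(+15°): θ ← 0° +15° = 15°
rotate_crank_by(+38°): θ ← 15° +38° = 53°
rotate_crank_by(-79°): θ ← 53° -79° = -26°
rotate_crank_by(+69°): θ ← -26° +69° = 43°
crank pin P = (r cos θ, r sin θ) = (30.716855, 28.643931)
h = r sin θ − e = 28.643931 − 10 = 18.643931
x = r cos θ + √(L² − h²) = 30.716855 + √(75076.0 − 347.5962) = 30.716855 + 273.364965 = 304.081820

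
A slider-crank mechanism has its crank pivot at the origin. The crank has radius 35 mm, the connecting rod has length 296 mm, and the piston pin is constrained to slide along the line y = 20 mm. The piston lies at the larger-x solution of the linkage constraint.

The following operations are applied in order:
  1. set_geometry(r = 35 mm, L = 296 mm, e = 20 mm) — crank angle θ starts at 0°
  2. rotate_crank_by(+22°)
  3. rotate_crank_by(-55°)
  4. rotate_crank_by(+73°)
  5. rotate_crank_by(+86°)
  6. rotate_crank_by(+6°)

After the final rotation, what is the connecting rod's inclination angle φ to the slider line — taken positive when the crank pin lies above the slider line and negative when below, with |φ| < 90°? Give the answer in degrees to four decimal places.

1.1634

set_geometry: r = 35 mm, L = 296 mm, e = 20 mm; θ ← 0°
rotate_crank_by(+22°): θ ← 0° +22° = 22°
rotate_crank_by(-55°): θ ← 22° -55° = -33°
rotate_crank_by(+73°): θ ← -33° +73° = 40°
rotate_crank_by(+86°): θ ← 40° +86° = 126°
rotate_crank_by(+6°): θ ← 126° +6° = 132°
crank pin P = (r cos θ, r sin θ) = (-23.419571, 26.010069)
h = r sin θ − e = 26.010069 − 20 = 6.010069
sin φ = h / L = 6.010069 / 296 = 0.02030429
φ = arcsin(0.02030429) = 1.163430°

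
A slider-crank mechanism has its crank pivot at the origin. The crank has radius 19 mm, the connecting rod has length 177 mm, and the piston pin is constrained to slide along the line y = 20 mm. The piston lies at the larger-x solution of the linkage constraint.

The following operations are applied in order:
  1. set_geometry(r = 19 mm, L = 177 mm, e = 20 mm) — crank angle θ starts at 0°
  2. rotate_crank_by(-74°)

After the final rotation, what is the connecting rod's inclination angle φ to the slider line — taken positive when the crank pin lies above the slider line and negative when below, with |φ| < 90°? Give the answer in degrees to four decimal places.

set_geometry: r = 19 mm, L = 177 mm, e = 20 mm; θ ← 0°
rotate_crank_by(-74°): θ ← 0° -74° = -74°
crank pin P = (r cos θ, r sin θ) = (5.237110, -18.263972)
h = r sin θ − e = -18.263972 − 20 = -38.263972
sin φ = h / L = -38.263972 / 177 = -0.21618063
φ = arcsin(-0.21618063) = -12.484802°

-12.4848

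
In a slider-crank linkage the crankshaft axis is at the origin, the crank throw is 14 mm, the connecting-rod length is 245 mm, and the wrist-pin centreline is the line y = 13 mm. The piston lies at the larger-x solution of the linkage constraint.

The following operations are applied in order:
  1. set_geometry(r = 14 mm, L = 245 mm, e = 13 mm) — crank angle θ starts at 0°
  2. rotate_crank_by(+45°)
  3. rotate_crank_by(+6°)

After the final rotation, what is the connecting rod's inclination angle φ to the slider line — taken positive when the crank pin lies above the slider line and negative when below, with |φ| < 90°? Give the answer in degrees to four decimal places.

set_geometry: r = 14 mm, L = 245 mm, e = 13 mm; θ ← 0°
rotate_crank_by(+45°): θ ← 0° +45° = 45°
rotate_crank_by(+6°): θ ← 45° +6° = 51°
crank pin P = (r cos θ, r sin θ) = (8.810485, 10.880043)
h = r sin θ − e = 10.880043 − 13 = -2.119957
sin φ = h / L = -2.119957 / 245 = -0.00865288
φ = arcsin(-0.00865288) = -0.495780°

-0.4958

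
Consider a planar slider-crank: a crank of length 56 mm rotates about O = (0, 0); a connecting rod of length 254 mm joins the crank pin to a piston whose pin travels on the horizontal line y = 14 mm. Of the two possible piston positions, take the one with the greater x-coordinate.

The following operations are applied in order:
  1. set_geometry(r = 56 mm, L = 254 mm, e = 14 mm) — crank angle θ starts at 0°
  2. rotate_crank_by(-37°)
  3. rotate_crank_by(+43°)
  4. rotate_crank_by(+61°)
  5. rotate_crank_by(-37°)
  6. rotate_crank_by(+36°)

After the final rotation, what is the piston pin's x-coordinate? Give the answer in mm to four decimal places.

set_geometry: r = 56 mm, L = 254 mm, e = 14 mm; θ ← 0°
rotate_crank_by(-37°): θ ← 0° -37° = -37°
rotate_crank_by(+43°): θ ← -37° +43° = 6°
rotate_crank_by(+61°): θ ← 6° +61° = 67°
rotate_crank_by(-37°): θ ← 67° -37° = 30°
rotate_crank_by(+36°): θ ← 30° +36° = 66°
crank pin P = (r cos θ, r sin θ) = (22.777252, 51.158546)
h = r sin θ − e = 51.158546 − 14 = 37.158546
x = r cos θ + √(L² − h²) = 22.777252 + √(64516.0 − 1380.7575) = 22.777252 + 251.267273 = 274.044525

274.0445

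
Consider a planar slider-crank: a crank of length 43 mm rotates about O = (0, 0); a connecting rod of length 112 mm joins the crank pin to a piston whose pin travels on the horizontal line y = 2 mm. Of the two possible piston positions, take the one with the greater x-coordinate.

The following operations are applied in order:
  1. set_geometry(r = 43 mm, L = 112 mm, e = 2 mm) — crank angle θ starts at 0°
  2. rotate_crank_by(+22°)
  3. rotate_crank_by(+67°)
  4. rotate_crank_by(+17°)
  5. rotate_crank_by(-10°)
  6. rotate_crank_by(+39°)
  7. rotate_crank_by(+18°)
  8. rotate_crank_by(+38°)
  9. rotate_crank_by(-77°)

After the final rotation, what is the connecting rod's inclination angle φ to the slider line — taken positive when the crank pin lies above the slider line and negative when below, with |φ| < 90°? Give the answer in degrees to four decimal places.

19.4436

set_geometry: r = 43 mm, L = 112 mm, e = 2 mm; θ ← 0°
rotate_crank_by(+22°): θ ← 0° +22° = 22°
rotate_crank_by(+67°): θ ← 22° +67° = 89°
rotate_crank_by(+17°): θ ← 89° +17° = 106°
rotate_crank_by(-10°): θ ← 106° -10° = 96°
rotate_crank_by(+39°): θ ← 96° +39° = 135°
rotate_crank_by(+18°): θ ← 135° +18° = 153°
rotate_crank_by(+38°): θ ← 153° +38° = 191°
rotate_crank_by(-77°): θ ← 191° -77° = 114°
crank pin P = (r cos θ, r sin θ) = (-17.489676, 39.282455)
h = r sin θ − e = 39.282455 − 2 = 37.282455
sin φ = h / L = 37.282455 / 112 = 0.33287906
φ = arcsin(0.33287906) = 19.443616°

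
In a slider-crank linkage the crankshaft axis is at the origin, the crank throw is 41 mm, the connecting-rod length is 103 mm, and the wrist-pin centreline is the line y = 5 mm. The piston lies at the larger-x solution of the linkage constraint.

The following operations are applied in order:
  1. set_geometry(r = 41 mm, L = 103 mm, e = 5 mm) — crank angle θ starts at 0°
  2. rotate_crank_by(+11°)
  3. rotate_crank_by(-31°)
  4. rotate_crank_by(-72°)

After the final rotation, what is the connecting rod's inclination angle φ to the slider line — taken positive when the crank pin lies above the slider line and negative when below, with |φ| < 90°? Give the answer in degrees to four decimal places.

set_geometry: r = 41 mm, L = 103 mm, e = 5 mm; θ ← 0°
rotate_crank_by(+11°): θ ← 0° +11° = 11°
rotate_crank_by(-31°): θ ← 11° -31° = -20°
rotate_crank_by(-72°): θ ← -20° -72° = -92°
crank pin P = (r cos θ, r sin θ) = (-1.430879, -40.975024)
h = r sin θ − e = -40.975024 − 5 = -45.975024
sin φ = h / L = -45.975024 / 103 = -0.44635946
φ = arcsin(-0.44635946) = -26.510349°

-26.5103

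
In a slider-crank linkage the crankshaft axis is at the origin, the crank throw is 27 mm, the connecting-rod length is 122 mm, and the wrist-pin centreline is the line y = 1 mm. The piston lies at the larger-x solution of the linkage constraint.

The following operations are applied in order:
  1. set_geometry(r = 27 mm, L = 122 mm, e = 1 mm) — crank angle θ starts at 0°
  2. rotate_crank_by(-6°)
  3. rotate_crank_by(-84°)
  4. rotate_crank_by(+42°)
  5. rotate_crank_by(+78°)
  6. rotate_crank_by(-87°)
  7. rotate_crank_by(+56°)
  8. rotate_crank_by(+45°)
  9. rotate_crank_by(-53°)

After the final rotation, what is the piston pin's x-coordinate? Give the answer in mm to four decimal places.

148.5557

set_geometry: r = 27 mm, L = 122 mm, e = 1 mm; θ ← 0°
rotate_crank_by(-6°): θ ← 0° -6° = -6°
rotate_crank_by(-84°): θ ← -6° -84° = -90°
rotate_crank_by(+42°): θ ← -90° +42° = -48°
rotate_crank_by(+78°): θ ← -48° +78° = 30°
rotate_crank_by(-87°): θ ← 30° -87° = -57°
rotate_crank_by(+56°): θ ← -57° +56° = -1°
rotate_crank_by(+45°): θ ← -1° +45° = 44°
rotate_crank_by(-53°): θ ← 44° -53° = -9°
crank pin P = (r cos θ, r sin θ) = (26.667585, -4.223731)
h = r sin θ − e = -4.223731 − 1 = -5.223731
x = r cos θ + √(L² − h²) = 26.667585 + √(14884.0 − 27.2874) = 26.667585 + 121.888115 = 148.555700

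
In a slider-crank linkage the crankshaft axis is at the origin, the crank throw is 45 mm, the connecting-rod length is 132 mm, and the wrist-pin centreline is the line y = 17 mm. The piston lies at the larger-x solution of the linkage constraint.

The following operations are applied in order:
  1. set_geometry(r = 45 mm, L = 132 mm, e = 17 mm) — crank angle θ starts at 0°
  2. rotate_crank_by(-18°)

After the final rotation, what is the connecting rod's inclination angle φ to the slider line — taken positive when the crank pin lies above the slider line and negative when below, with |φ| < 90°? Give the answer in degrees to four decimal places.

-13.5406

set_geometry: r = 45 mm, L = 132 mm, e = 17 mm; θ ← 0°
rotate_crank_by(-18°): θ ← 0° -18° = -18°
crank pin P = (r cos θ, r sin θ) = (42.797543, -13.905765)
h = r sin θ − e = -13.905765 − 17 = -30.905765
sin φ = h / L = -30.905765 / 132 = -0.23413458
φ = arcsin(-0.23413458) = -13.540615°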